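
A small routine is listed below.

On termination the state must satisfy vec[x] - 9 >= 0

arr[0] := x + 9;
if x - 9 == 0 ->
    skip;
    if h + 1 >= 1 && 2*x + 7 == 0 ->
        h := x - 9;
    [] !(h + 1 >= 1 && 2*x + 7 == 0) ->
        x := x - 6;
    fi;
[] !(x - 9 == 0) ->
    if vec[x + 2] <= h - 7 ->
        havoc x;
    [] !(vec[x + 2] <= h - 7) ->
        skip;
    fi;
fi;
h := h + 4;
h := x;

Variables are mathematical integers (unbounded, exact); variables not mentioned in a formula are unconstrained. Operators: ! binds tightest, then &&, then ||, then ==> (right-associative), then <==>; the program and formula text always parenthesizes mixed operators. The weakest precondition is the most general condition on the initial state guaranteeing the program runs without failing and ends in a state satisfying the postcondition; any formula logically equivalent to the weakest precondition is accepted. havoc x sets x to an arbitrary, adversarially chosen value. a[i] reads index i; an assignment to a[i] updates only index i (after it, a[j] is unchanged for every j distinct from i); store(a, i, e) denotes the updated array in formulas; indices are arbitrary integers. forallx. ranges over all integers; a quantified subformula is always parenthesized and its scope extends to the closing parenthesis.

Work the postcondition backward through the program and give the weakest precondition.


Working backward. After the program, the postcondition vec[x] - 9 >= 0 must hold; in canonical form it is vec[x] >= 9.
Before h := x: vec[x] >= 9
Before h := h + 4: vec[x] >= 9
Then branch requires ((h >= 0 && 2*x == -7) ==> vec[x] >= 9) && ((!(h >= 0 && 2*x == -7)) ==> vec[x - 6] >= 9); else branch requires (vec[x + 2] <= h - 7 ==> (forall x_1. vec[x_1] >= 9)) && ((!(vec[x + 2] <= h - 7)) ==> vec[x] >= 9).
Before the if: (x == 9 ==> (((h >= 0 && 2*x == -7) ==> vec[x] >= 9) && ((!(h >= 0 && 2*x == -7)) ==> vec[x - 6] >= 9))) && ((!(x == 9)) ==> ((vec[x + 2] <= h - 7 ==> (forall x_1. vec[x_1] >= 9)) && ((!(vec[x + 2] <= h - 7)) ==> vec[x] >= 9)))
Before arr[0] := x + 9: (x == 9 ==> (((h >= 0 && 2*x == -7) ==> vec[x] >= 9) && ((!(h >= 0 && 2*x == -7)) ==> vec[x - 6] >= 9))) && ((!(x == 9)) ==> ((vec[x + 2] <= h - 7 ==> (forall x_1. vec[x_1] >= 9)) && ((!(vec[x + 2] <= h - 7)) ==> vec[x] >= 9)))
Answer: WP = (x == 9 ==> (((h >= 0 && 2*x == -7) ==> vec[x] >= 9) && ((!(h >= 0 && 2*x == -7)) ==> vec[x - 6] >= 9))) && ((!(x == 9)) ==> ((vec[x + 2] <= h - 7 ==> (forall x_1. vec[x_1] >= 9)) && ((!(vec[x + 2] <= h - 7)) ==> vec[x] >= 9)))


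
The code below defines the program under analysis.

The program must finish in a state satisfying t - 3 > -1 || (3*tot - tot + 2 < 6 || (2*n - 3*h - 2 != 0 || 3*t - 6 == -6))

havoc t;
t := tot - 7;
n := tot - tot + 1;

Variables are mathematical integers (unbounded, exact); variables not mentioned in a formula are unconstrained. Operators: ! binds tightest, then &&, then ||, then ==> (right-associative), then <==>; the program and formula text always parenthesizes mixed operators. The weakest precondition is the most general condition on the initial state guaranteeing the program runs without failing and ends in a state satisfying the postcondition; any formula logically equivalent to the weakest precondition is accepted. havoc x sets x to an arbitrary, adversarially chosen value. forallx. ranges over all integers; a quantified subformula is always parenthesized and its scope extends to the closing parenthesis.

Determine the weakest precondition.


Working backward. After the program, the postcondition t - 3 > -1 || (3*tot - tot + 2 < 6 || (2*n - 3*h - 2 != 0 || 3*t - 6 == -6)) must hold; in canonical form it is t > 2 || 2*tot < 4 || 2*n != 3*h + 2 || 3*t == 0.
Before n := tot - tot + 1: t > 2 || 2*tot < 4 || 3*h != 0 || 3*t == 0
Before t := tot - 7: tot > 9 || 2*tot < 4 || 3*h != 0 || 3*tot == 21
Before havoc t: tot > 9 || 2*tot < 4 || 3*h != 0 || 3*tot == 21
Answer: WP = tot > 9 || 2*tot < 4 || 3*h != 0 || 3*tot == 21


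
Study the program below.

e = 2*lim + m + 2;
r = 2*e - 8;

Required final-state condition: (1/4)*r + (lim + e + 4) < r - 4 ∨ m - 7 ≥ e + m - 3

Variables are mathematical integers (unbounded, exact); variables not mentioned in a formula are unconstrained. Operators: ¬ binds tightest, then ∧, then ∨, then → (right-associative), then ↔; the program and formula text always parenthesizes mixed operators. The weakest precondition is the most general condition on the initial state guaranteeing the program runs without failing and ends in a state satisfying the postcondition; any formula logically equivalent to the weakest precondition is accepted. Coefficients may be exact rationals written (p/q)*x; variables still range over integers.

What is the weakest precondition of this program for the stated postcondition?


Working backward. After the program, the postcondition (1/4)*r + (lim + e + 4) < r - 4 ∨ m - 7 ≥ e + m - 3 must hold; in canonical form it is e + lim < (3/4)*r - 8 ∨ e ≤ -4.
Before r := 2*e - 8: lim < (1/2)*e - 14 ∨ e ≤ -4
Before e := 2*lim + m + 2: (1/2)*m > 13 ∨ 2*lim + m ≤ -6
Answer: WP = (1/2)*m > 13 ∨ 2*lim + m ≤ -6


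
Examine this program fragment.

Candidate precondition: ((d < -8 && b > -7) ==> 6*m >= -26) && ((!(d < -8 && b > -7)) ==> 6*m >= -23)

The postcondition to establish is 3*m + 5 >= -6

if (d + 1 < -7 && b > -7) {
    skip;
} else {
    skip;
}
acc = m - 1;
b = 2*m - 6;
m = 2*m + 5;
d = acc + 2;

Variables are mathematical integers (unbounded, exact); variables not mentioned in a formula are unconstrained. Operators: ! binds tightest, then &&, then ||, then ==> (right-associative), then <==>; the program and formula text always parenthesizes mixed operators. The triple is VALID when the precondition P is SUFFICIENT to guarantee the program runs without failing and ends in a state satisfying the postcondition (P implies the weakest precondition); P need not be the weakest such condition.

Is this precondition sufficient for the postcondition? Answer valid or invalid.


Working backward. After the program, the postcondition 3*m + 5 >= -6 must hold; in canonical form it is 3*m >= -11.
Before d := acc + 2: 3*m >= -11
Before m := 2*m + 5: 6*m >= -26
Before b := 2*m - 6: 6*m >= -26
Before acc := m - 1: 6*m >= -26
Then branch requires 6*m >= -26; else branch requires 6*m >= -26.
Before the if: ((d < -8 && b > -7) ==> 6*m >= -26) && ((!(d < -8 && b > -7)) ==> 6*m >= -26)
The weakest precondition is ((d < -8 && b > -7) ==> 6*m >= -26) && ((!(d < -8 && b > -7)) ==> 6*m >= -26).
Check whether ((d < -8 && b > -7) ==> 6*m >= -26) && ((!(d < -8 && b > -7)) ==> 6*m >= -23) implies it.
Every state satisfying the precondition satisfies the weakest precondition: the implication holds.
Answer: valid


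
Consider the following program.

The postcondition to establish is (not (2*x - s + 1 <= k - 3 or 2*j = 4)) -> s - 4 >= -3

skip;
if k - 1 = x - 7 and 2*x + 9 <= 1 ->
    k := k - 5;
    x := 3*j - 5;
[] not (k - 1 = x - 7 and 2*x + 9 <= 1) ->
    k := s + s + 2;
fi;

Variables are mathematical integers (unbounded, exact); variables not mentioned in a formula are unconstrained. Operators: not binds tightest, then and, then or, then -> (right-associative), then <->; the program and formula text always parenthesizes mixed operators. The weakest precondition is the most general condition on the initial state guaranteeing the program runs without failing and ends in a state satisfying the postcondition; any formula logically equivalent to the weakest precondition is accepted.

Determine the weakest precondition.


Working backward. After the program, the postcondition (not (2*x - s + 1 <= k - 3 or 2*j = 4)) -> s - 4 >= -3 must hold; in canonical form it is (not (2*x <= k + s - 4 or 2*j = 4)) -> s >= 1.
Then branch requires (not (6*j <= k + s + 1 or 2*j = 4)) -> s >= 1; else branch requires (not (2*x <= 3*s - 2 or 2*j = 4)) -> s >= 1.
Before the if: ((k = x - 6 and 2*x <= -8) -> ((not (6*j <= k + s + 1 or 2*j = 4)) -> s >= 1)) and ((not (k = x - 6 and 2*x <= -8)) -> ((not (2*x <= 3*s - 2 or 2*j = 4)) -> s >= 1))
Before skip: ((k = x - 6 and 2*x <= -8) -> ((not (6*j <= k + s + 1 or 2*j = 4)) -> s >= 1)) and ((not (k = x - 6 and 2*x <= -8)) -> ((not (2*x <= 3*s - 2 or 2*j = 4)) -> s >= 1))
Answer: WP = ((k = x - 6 and 2*x <= -8) -> ((not (6*j <= k + s + 1 or 2*j = 4)) -> s >= 1)) and ((not (k = x - 6 and 2*x <= -8)) -> ((not (2*x <= 3*s - 2 or 2*j = 4)) -> s >= 1))


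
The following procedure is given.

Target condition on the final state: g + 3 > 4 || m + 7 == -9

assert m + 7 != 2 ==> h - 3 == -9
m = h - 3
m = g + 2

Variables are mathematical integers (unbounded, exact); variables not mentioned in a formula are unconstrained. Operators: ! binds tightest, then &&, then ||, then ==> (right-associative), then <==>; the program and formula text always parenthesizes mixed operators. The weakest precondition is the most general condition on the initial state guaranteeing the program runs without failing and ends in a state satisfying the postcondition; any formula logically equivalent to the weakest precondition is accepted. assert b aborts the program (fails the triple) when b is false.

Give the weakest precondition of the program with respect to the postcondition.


Working backward. After the program, the postcondition g + 3 > 4 || m + 7 == -9 must hold; in canonical form it is g > 1 || m == -16.
Before m := g + 2: g > 1 || g == -18
Before m := h - 3: g > 1 || g == -18
Before assert m + 7 != 2 ==> h - 3 == -9: (m != -5 ==> h == -6) && (g > 1 || g == -18)
Answer: WP = (m != -5 ==> h == -6) && (g > 1 || g == -18)


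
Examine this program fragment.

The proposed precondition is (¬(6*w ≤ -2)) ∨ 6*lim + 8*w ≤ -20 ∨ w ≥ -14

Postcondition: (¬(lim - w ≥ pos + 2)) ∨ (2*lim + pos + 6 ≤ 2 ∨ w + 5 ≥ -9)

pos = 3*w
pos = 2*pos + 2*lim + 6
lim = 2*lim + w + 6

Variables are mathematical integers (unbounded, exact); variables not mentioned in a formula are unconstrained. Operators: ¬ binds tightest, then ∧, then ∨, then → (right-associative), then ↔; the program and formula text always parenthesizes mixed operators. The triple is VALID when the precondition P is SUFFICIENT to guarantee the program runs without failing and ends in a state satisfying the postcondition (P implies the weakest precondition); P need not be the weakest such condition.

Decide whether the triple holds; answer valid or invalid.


Working backward. After the program, the postcondition (¬(lim - w ≥ pos + 2)) ∨ (2*lim + pos + 6 ≤ 2 ∨ w + 5 ≥ -9) must hold; in canonical form it is (¬(lim ≥ pos + w + 2)) ∨ 2*lim + pos ≤ -4 ∨ w ≥ -14.
Before lim := 2*lim + w + 6: (¬(2*lim ≥ pos - 4)) ∨ 4*lim + pos + 2*w ≤ -16 ∨ w ≥ -14
Before pos := 2*pos + 2*lim + 6: (¬(2*pos ≤ -2)) ∨ 6*lim + 2*pos + 2*w ≤ -22 ∨ w ≥ -14
Before pos := 3*w: (¬(6*w ≤ -2)) ∨ 6*lim + 8*w ≤ -22 ∨ w ≥ -14
The weakest precondition is (¬(6*w ≤ -2)) ∨ 6*lim + 8*w ≤ -22 ∨ w ≥ -14.
Check whether (¬(6*w ≤ -2)) ∨ 6*lim + 8*w ≤ -20 ∨ w ≥ -14 implies it.
Countermodel: at the initial state lim = 18, w = -16, the precondition holds but the weakest precondition fails.
Answer: invalid


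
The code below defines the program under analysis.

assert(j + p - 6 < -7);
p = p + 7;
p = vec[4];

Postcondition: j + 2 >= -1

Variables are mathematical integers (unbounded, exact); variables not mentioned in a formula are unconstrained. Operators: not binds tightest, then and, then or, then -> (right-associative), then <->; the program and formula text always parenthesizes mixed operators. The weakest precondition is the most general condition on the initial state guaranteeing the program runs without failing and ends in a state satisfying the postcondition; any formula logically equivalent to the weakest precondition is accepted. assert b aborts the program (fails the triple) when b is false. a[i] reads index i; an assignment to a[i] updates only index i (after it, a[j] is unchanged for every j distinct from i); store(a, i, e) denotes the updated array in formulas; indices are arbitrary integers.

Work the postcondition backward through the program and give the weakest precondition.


Working backward. After the program, the postcondition j + 2 >= -1 must hold; in canonical form it is j >= -3.
Before p := vec[4]: j >= -3
Before p := p + 7: j >= -3
Before assert j + p - 6 < -7: j + p < -1 and j >= -3
Answer: WP = j + p < -1 and j >= -3


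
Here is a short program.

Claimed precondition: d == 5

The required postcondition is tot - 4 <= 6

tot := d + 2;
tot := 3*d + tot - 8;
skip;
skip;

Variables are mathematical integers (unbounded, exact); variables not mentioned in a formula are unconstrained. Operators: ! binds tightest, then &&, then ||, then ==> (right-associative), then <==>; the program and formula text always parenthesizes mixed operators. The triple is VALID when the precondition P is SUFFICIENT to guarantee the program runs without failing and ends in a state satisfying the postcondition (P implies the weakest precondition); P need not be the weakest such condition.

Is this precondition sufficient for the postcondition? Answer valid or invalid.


Working backward. After the program, the postcondition tot - 4 <= 6 must hold; in canonical form it is tot <= 10.
Before skip: tot <= 10
Before skip: tot <= 10
Before tot := 3*d + tot - 8: 3*d + tot <= 18
Before tot := d + 2: 4*d <= 16
The weakest precondition is 4*d <= 16.
Check whether d == 5 implies it.
Countermodel: at the initial state d = 5, the precondition holds but the weakest precondition fails.
Answer: invalid


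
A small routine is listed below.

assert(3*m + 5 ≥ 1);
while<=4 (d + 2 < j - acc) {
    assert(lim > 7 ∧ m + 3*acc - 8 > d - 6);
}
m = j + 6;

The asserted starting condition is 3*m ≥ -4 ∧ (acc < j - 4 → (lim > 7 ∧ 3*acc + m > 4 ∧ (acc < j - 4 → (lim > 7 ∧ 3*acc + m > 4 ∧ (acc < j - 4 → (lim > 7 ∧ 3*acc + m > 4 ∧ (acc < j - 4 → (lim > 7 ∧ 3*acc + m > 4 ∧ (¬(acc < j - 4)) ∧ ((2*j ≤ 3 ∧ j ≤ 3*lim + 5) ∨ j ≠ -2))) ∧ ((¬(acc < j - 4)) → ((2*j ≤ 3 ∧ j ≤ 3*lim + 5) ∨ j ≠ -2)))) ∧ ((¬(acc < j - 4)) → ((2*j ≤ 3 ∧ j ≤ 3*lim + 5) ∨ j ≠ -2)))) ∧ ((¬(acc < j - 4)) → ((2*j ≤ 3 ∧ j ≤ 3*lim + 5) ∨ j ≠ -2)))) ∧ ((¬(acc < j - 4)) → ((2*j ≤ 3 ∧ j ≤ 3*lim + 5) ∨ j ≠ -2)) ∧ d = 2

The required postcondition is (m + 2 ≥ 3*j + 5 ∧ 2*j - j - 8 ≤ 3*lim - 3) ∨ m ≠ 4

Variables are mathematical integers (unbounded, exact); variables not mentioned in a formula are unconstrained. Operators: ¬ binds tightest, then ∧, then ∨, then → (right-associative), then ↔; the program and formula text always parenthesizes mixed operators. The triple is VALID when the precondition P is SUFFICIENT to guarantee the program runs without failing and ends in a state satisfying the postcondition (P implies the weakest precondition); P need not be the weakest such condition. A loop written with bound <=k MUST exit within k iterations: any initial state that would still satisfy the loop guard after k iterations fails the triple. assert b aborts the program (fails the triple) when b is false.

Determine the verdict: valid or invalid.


Working backward. After the program, the postcondition (m + 2 ≥ 3*j + 5 ∧ 2*j - j - 8 ≤ 3*lim - 3) ∨ m ≠ 4 must hold; in canonical form it is (m ≥ 3*j + 3 ∧ j ≤ 3*lim + 5) ∨ m ≠ 4.
Before m := j + 6: (2*j ≤ 3 ∧ j ≤ 3*lim + 5) ∨ j ≠ -2
Before the loop (bound <=4), unroll the exhaustion recursion (WP_0 = exit-now case; WP_j = one more guarded iteration, up to j = 4):
  WP_0: (¬(acc + d < j - 2)) ∧ ((2*j ≤ 3 ∧ j ≤ 3*lim + 5) ∨ j ≠ -2)
  WP_1: (acc + d < j - 2 → (lim > 7 ∧ 3*acc + m > d + 2 ∧ (¬(acc + d < j - 2)) ∧ ((2*j ≤ 3 ∧ j ≤ 3*lim + 5) ∨ j ≠ -2))) ∧ ((¬(acc + d < j - 2)) → ((2*j ≤ 3 ∧ j ≤ 3*lim + 5) ∨ j ≠ -2))
  WP_2: (acc + d < j - 2 → (lim > 7 ∧ 3*acc + m > d + 2 ∧ (acc + d < j - 2 → (lim > 7 ∧ 3*acc + m > d + 2 ∧ (¬(acc + d < j - 2)) ∧ ((2*j ≤ 3 ∧ j ≤ 3*lim + 5) ∨ j ≠ -2))) ∧ ((¬(acc + d < j - 2)) → ((2*j ≤ 3 ∧ j ≤ 3*lim + 5) ∨ j ≠ -2)))) ∧ ((¬(acc + d < j - 2)) → ((2*j ≤ 3 ∧ j ≤ 3*lim + 5) ∨ j ≠ -2))
  WP_3: (acc + d < j - 2 → (lim > 7 ∧ 3*acc + m > d + 2 ∧ (acc + d < j - 2 → (lim > 7 ∧ 3*acc + m > d + 2 ∧ (acc + d < j - 2 → (lim > 7 ∧ 3*acc + m > d + 2 ∧ (¬(acc + d < j - 2)) ∧ ((2*j ≤ 3 ∧ j ≤ 3*lim + 5) ∨ j ≠ -2))) ∧ ((¬(acc + d < j - 2)) → ((2*j ≤ 3 ∧ j ≤ 3*lim + 5) ∨ j ≠ -2)))) ∧ ((¬(acc + d < j - 2)) → ((2*j ≤ 3 ∧ j ≤ 3*lim + 5) ∨ j ≠ -2)))) ∧ ((¬(acc + d < j - 2)) → ((2*j ≤ 3 ∧ j ≤ 3*lim + 5) ∨ j ≠ -2))
  WP_4: (acc + d < j - 2 → (lim > 7 ∧ 3*acc + m > d + 2 ∧ (acc + d < j - 2 → (lim > 7 ∧ 3*acc + m > d + 2 ∧ (acc + d < j - 2 → (lim > 7 ∧ 3*acc + m > d + 2 ∧ (acc + d < j - 2 → (lim > 7 ∧ 3*acc + m > d + 2 ∧ (¬(acc + d < j - 2)) ∧ ((2*j ≤ 3 ∧ j ≤ 3*lim + 5) ∨ j ≠ -2))) ∧ ((¬(acc + d < j - 2)) → ((2*j ≤ 3 ∧ j ≤ 3*lim + 5) ∨ j ≠ -2)))) ∧ ((¬(acc + d < j - 2)) → ((2*j ≤ 3 ∧ j ≤ 3*lim + 5) ∨ j ≠ -2)))) ∧ ((¬(acc + d < j - 2)) → ((2*j ≤ 3 ∧ j ≤ 3*lim + 5) ∨ j ≠ -2)))) ∧ ((¬(acc + d < j - 2)) → ((2*j ≤ 3 ∧ j ≤ 3*lim + 5) ∨ j ≠ -2))
So before the loop: (acc + d < j - 2 → (lim > 7 ∧ 3*acc + m > d + 2 ∧ (acc + d < j - 2 → (lim > 7 ∧ 3*acc + m > d + 2 ∧ (acc + d < j - 2 → (lim > 7 ∧ 3*acc + m > d + 2 ∧ (acc + d < j - 2 → (lim > 7 ∧ 3*acc + m > d + 2 ∧ (¬(acc + d < j - 2)) ∧ ((2*j ≤ 3 ∧ j ≤ 3*lim + 5) ∨ j ≠ -2))) ∧ ((¬(acc + d < j - 2)) → ((2*j ≤ 3 ∧ j ≤ 3*lim + 5) ∨ j ≠ -2)))) ∧ ((¬(acc + d < j - 2)) → ((2*j ≤ 3 ∧ j ≤ 3*lim + 5) ∨ j ≠ -2)))) ∧ ((¬(acc + d < j - 2)) → ((2*j ≤ 3 ∧ j ≤ 3*lim + 5) ∨ j ≠ -2)))) ∧ ((¬(acc + d < j - 2)) → ((2*j ≤ 3 ∧ j ≤ 3*lim + 5) ∨ j ≠ -2))
Before assert 3*m + 5 ≥ 1: 3*m ≥ -4 ∧ (acc + d < j - 2 → (lim > 7 ∧ 3*acc + m > d + 2 ∧ (acc + d < j - 2 → (lim > 7 ∧ 3*acc + m > d + 2 ∧ (acc + d < j - 2 → (lim > 7 ∧ 3*acc + m > d + 2 ∧ (acc + d < j - 2 → (lim > 7 ∧ 3*acc + m > d + 2 ∧ (¬(acc + d < j - 2)) ∧ ((2*j ≤ 3 ∧ j ≤ 3*lim + 5) ∨ j ≠ -2))) ∧ ((¬(acc + d < j - 2)) → ((2*j ≤ 3 ∧ j ≤ 3*lim + 5) ∨ j ≠ -2)))) ∧ ((¬(acc + d < j - 2)) → ((2*j ≤ 3 ∧ j ≤ 3*lim + 5) ∨ j ≠ -2)))) ∧ ((¬(acc + d < j - 2)) → ((2*j ≤ 3 ∧ j ≤ 3*lim + 5) ∨ j ≠ -2)))) ∧ ((¬(acc + d < j - 2)) → ((2*j ≤ 3 ∧ j ≤ 3*lim + 5) ∨ j ≠ -2))
The weakest precondition is 3*m ≥ -4 ∧ (acc + d < j - 2 → (lim > 7 ∧ 3*acc + m > d + 2 ∧ (acc + d < j - 2 → (lim > 7 ∧ 3*acc + m > d + 2 ∧ (acc + d < j - 2 → (lim > 7 ∧ 3*acc + m > d + 2 ∧ (acc + d < j - 2 → (lim > 7 ∧ 3*acc + m > d + 2 ∧ (¬(acc + d < j - 2)) ∧ ((2*j ≤ 3 ∧ j ≤ 3*lim + 5) ∨ j ≠ -2))) ∧ ((¬(acc + d < j - 2)) → ((2*j ≤ 3 ∧ j ≤ 3*lim + 5) ∨ j ≠ -2)))) ∧ ((¬(acc + d < j - 2)) → ((2*j ≤ 3 ∧ j ≤ 3*lim + 5) ∨ j ≠ -2)))) ∧ ((¬(acc + d < j - 2)) → ((2*j ≤ 3 ∧ j ≤ 3*lim + 5) ∨ j ≠ -2)))) ∧ ((¬(acc + d < j - 2)) → ((2*j ≤ 3 ∧ j ≤ 3*lim + 5) ∨ j ≠ -2)).
Check whether 3*m ≥ -4 ∧ (acc < j - 4 → (lim > 7 ∧ 3*acc + m > 4 ∧ (acc < j - 4 → (lim > 7 ∧ 3*acc + m > 4 ∧ (acc < j - 4 → (lim > 7 ∧ 3*acc + m > 4 ∧ (acc < j - 4 → (lim > 7 ∧ 3*acc + m > 4 ∧ (¬(acc < j - 4)) ∧ ((2*j ≤ 3 ∧ j ≤ 3*lim + 5) ∨ j ≠ -2))) ∧ ((¬(acc < j - 4)) → ((2*j ≤ 3 ∧ j ≤ 3*lim + 5) ∨ j ≠ -2)))) ∧ ((¬(acc < j - 4)) → ((2*j ≤ 3 ∧ j ≤ 3*lim + 5) ∨ j ≠ -2)))) ∧ ((¬(acc < j - 4)) → ((2*j ≤ 3 ∧ j ≤ 3*lim + 5) ∨ j ≠ -2)))) ∧ ((¬(acc < j - 4)) → ((2*j ≤ 3 ∧ j ≤ 3*lim + 5) ∨ j ≠ -2)) ∧ d = 2 implies it.
Every state satisfying the precondition satisfies the weakest precondition: the implication holds.
Answer: valid


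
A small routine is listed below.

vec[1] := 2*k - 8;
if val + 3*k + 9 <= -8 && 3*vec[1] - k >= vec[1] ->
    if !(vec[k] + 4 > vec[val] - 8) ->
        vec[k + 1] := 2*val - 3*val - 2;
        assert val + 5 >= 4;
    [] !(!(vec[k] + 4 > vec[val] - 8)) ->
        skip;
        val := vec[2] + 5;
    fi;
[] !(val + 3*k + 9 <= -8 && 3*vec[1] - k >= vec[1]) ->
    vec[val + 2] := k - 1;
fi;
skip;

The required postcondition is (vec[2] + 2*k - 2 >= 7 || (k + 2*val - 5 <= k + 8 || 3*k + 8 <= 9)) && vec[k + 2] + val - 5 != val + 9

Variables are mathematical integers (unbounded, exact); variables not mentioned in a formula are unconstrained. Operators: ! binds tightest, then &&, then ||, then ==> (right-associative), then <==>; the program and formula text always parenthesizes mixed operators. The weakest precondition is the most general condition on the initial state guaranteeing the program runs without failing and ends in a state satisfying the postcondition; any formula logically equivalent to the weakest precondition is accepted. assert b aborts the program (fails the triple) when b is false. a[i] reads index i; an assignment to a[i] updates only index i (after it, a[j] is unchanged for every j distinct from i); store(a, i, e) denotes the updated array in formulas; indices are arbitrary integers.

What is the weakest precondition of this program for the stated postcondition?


Working backward. After the program, the postcondition (vec[2] + 2*k - 2 >= 7 || (k + 2*val - 5 <= k + 8 || 3*k + 8 <= 9)) && vec[k + 2] + val - 5 != val + 9 must hold; in canonical form it is (vec[2] + 2*k >= 9 || 2*val <= 13 || 3*k <= 1) && vec[k + 2] != 14.
Before skip: (vec[2] + 2*k >= 9 || 2*val <= 13 || 3*k <= 1) && vec[k + 2] != 14
Then branch requires ((!(vec[k] > vec[val] - 12)) ==> (val >= -1 && (store(vec, k + 1, -val - 2)[2] + 2*k >= 9 || 2*val <= 13 || 3*k <= 1) && store(vec, k + 1, -val - 2)[k + 2] != 14)) && (vec[k] > vec[val] - 12 ==> ((vec[2] + 2*k >= 9 || 2*vec[2] <= 3 || 3*k <= 1) && vec[k + 2] != 14)); else branch requires (store(vec, val + 2, k - 1)[2] + 2*k >= 9 || 2*val <= 13 || 3*k <= 1) && store(vec, val + 2, k - 1)[k + 2] != 14.
Before the if: ((3*k + val <= -17 && 2*vec[1] >= k) ==> (((!(vec[k] > vec[val] - 12)) ==> (val >= -1 && (store(vec, k + 1, -val - 2)[2] + 2*k >= 9 || 2*val <= 13 || 3*k <= 1) && store(vec, k + 1, -val - 2)[k + 2] != 14)) && (vec[k] > vec[val] - 12 ==> ((vec[2] + 2*k >= 9 || 2*vec[2] <= 3 || 3*k <= 1) && vec[k + 2] != 14)))) && ((!(3*k + val <= -17 && 2*vec[1] >= k)) ==> ((store(vec, val + 2, k - 1)[2] + 2*k >= 9 || 2*val <= 13 || 3*k <= 1) && store(vec, val + 2, k - 1)[k + 2] != 14))
Before vec[1] := 2*k - 8: ((3*k + val <= -17 && 3*k >= 16) ==> (((!(store(vec, 1, 2*k - 8)[k] > store(vec, 1, 2*k - 8)[val] - 12)) ==> (val >= -1 && (store(store(vec, 1, 2*k - 8), k + 1, -val - 2)[2] + 2*k >= 9 || 2*val <= 13 || 3*k <= 1) && store(store(vec, 1, 2*k - 8), k + 1, -val - 2)[k + 2] != 14)) && (store(vec, 1, 2*k - 8)[k] > store(vec, 1, 2*k - 8)[val] - 12 ==> ((vec[2] + 2*k >= 9 || 2*vec[2] <= 3 || 3*k <= 1) && store(vec, 1, 2*k - 8)[k + 2] != 14)))) && ((!(3*k + val <= -17 && 3*k >= 16)) ==> ((store(store(vec, 1, 2*k - 8), val + 2, k - 1)[2] + 2*k >= 9 || 2*val <= 13 || 3*k <= 1) && store(store(vec, 1, 2*k - 8), val + 2, k - 1)[k + 2] != 14))
Answer: WP = ((3*k + val <= -17 && 3*k >= 16) ==> (((!(store(vec, 1, 2*k - 8)[k] > store(vec, 1, 2*k - 8)[val] - 12)) ==> (val >= -1 && (store(store(vec, 1, 2*k - 8), k + 1, -val - 2)[2] + 2*k >= 9 || 2*val <= 13 || 3*k <= 1) && store(store(vec, 1, 2*k - 8), k + 1, -val - 2)[k + 2] != 14)) && (store(vec, 1, 2*k - 8)[k] > store(vec, 1, 2*k - 8)[val] - 12 ==> ((vec[2] + 2*k >= 9 || 2*vec[2] <= 3 || 3*k <= 1) && store(vec, 1, 2*k - 8)[k + 2] != 14)))) && ((!(3*k + val <= -17 && 3*k >= 16)) ==> ((store(store(vec, 1, 2*k - 8), val + 2, k - 1)[2] + 2*k >= 9 || 2*val <= 13 || 3*k <= 1) && store(store(vec, 1, 2*k - 8), val + 2, k - 1)[k + 2] != 14))


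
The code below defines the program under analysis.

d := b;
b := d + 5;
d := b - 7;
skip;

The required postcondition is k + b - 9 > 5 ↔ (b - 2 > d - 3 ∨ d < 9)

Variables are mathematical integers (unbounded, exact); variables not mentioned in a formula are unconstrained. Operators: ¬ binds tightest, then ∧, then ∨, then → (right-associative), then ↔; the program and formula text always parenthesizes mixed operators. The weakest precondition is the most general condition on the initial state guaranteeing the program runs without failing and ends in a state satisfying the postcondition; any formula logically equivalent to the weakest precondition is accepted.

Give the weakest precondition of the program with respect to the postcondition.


Working backward. After the program, the postcondition k + b - 9 > 5 ↔ (b - 2 > d - 3 ∨ d < 9) must hold; in canonical form it is b + k > 14 ↔ (b > d - 1 ∨ d < 9).
Before skip: b + k > 14 ↔ (b > d - 1 ∨ d < 9)
Before d := b - 7: b + k > 14
Before b := d + 5: d + k > 9
Before d := b: b + k > 9
Answer: WP = b + k > 9


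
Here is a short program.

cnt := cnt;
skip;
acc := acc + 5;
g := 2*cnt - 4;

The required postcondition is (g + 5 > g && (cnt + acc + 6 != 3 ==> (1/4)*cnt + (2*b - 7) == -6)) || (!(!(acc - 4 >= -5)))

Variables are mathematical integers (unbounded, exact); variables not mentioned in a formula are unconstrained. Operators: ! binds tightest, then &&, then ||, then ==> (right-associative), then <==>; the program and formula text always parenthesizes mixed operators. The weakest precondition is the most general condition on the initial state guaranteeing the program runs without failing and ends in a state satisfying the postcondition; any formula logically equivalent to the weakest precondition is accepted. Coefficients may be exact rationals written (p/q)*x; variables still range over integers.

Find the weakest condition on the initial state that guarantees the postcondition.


Working backward. After the program, the postcondition (g + 5 > g && (cnt + acc + 6 != 3 ==> (1/4)*cnt + (2*b - 7) == -6)) || (!(!(acc - 4 >= -5))) must hold; in canonical form it is (acc + cnt != -3 ==> 2*b + (1/4)*cnt == 1) || acc >= -1.
Before g := 2*cnt - 4: (acc + cnt != -3 ==> 2*b + (1/4)*cnt == 1) || acc >= -1
Before acc := acc + 5: (acc + cnt != -8 ==> 2*b + (1/4)*cnt == 1) || acc >= -6
Before skip: (acc + cnt != -8 ==> 2*b + (1/4)*cnt == 1) || acc >= -6
Before cnt := cnt: (acc + cnt != -8 ==> 2*b + (1/4)*cnt == 1) || acc >= -6
Answer: WP = (acc + cnt != -8 ==> 2*b + (1/4)*cnt == 1) || acc >= -6


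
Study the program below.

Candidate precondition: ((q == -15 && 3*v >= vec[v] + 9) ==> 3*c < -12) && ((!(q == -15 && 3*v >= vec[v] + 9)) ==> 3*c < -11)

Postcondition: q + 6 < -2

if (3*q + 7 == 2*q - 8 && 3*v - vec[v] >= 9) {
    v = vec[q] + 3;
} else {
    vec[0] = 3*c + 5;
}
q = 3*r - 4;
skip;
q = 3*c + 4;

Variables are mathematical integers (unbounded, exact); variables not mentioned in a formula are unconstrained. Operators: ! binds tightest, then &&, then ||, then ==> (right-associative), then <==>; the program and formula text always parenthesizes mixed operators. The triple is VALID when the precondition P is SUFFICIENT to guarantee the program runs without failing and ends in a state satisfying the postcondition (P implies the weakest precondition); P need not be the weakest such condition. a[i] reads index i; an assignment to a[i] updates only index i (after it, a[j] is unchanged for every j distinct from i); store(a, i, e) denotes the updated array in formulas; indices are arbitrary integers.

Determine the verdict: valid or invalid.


Working backward. After the program, the postcondition q + 6 < -2 must hold; in canonical form it is q < -8.
Before q := 3*c + 4: 3*c < -12
Before skip: 3*c < -12
Before q := 3*r - 4: 3*c < -12
Then branch requires 3*c < -12; else branch requires 3*c < -12.
Before the if: ((q == -15 && 3*v >= vec[v] + 9) ==> 3*c < -12) && ((!(q == -15 && 3*v >= vec[v] + 9)) ==> 3*c < -12)
The weakest precondition is ((q == -15 && 3*v >= vec[v] + 9) ==> 3*c < -12) && ((!(q == -15 && 3*v >= vec[v] + 9)) ==> 3*c < -12).
Check whether ((q == -15 && 3*v >= vec[v] + 9) ==> 3*c < -12) && ((!(q == -15 && 3*v >= vec[v] + 9)) ==> 3*c < -11) implies it.
Countermodel: at the initial state c = -4, q = -14, v = 0, vec = {[0] = -9, elsewhere -9}, the precondition holds but the weakest precondition fails.
Answer: invalid


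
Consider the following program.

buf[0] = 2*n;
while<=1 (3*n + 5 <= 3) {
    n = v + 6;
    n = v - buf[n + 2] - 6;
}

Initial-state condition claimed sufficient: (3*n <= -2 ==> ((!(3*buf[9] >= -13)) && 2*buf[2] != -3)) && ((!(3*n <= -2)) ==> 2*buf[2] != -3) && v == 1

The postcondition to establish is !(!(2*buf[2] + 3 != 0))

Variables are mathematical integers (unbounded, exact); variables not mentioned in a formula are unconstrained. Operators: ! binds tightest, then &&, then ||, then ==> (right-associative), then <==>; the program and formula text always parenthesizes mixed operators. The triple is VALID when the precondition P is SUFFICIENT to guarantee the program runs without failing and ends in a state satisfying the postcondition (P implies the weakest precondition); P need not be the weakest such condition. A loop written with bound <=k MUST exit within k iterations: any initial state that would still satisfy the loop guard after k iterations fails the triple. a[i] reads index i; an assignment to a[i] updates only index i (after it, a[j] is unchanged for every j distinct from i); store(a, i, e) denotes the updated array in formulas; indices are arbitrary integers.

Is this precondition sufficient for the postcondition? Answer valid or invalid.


Working backward. After the program, the postcondition !(!(2*buf[2] + 3 != 0)) must hold; in canonical form it is 2*buf[2] != -3.
Before the loop (bound <=1), unroll the exhaustion recursion (WP_0 = exit-now case; WP_j = one more guarded iteration, up to j = 1):
  WP_0: (!(3*n <= -2)) && 2*buf[2] != -3
  WP_1: (3*n <= -2 ==> ((!(3*v <= 3*buf[v + 8] + 16)) && 2*buf[2] != -3)) && ((!(3*n <= -2)) ==> 2*buf[2] != -3)
So before the loop: (3*n <= -2 ==> ((!(3*v <= 3*buf[v + 8] + 16)) && 2*buf[2] != -3)) && ((!(3*n <= -2)) ==> 2*buf[2] != -3)
Before buf[0] := 2*n: (3*n <= -2 ==> ((!(3*v <= 3*store(buf, 0, 2*n)[v + 8] + 16)) && 2*buf[2] != -3)) && ((!(3*n <= -2)) ==> 2*buf[2] != -3)
The weakest precondition is (3*n <= -2 ==> ((!(3*v <= 3*store(buf, 0, 2*n)[v + 8] + 16)) && 2*buf[2] != -3)) && ((!(3*n <= -2)) ==> 2*buf[2] != -3).
Check whether (3*n <= -2 ==> ((!(3*buf[9] >= -13)) && 2*buf[2] != -3)) && ((!(3*n <= -2)) ==> 2*buf[2] != -3) && v == 1 implies it.
Every state satisfying the precondition satisfies the weakest precondition: the implication holds.
Answer: valid


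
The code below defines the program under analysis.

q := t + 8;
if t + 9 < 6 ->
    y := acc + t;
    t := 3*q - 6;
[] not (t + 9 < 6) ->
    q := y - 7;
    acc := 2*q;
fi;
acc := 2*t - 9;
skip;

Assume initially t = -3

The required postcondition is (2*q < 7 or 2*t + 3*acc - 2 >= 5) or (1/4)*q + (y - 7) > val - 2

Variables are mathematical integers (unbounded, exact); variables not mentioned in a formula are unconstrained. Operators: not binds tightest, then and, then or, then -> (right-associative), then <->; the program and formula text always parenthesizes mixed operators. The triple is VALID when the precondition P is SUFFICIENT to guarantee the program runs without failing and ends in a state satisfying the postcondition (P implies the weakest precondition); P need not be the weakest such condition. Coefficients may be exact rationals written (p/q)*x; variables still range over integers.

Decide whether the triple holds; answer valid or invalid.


Working backward. After the program, the postcondition (2*q < 7 or 2*t + 3*acc - 2 >= 5) or (1/4)*q + (y - 7) > val - 2 must hold; in canonical form it is 2*q < 7 or 3*acc + 2*t >= 7 or (1/4)*q + y > val + 5.
Before skip: 2*q < 7 or 3*acc + 2*t >= 7 or (1/4)*q + y > val + 5
Before acc := 2*t - 9: 2*q < 7 or 8*t >= 34 or (1/4)*q + y > val + 5
Then branch requires 2*q < 7 or 24*q >= 82 or acc + (1/4)*q + t > val + 5; else branch requires 2*y < 21 or 8*t >= 34 or (5/4)*y > val + 27/4.
Before the if: (t < -3 -> (2*q < 7 or 24*q >= 82 or acc + (1/4)*q + t > val + 5)) and ((not (t < -3)) -> (2*y < 21 or 8*t >= 34 or (5/4)*y > val + 27/4))
Before q := t + 8: (t < -3 -> (2*t < -9 or 24*t >= -110 or acc + (5/4)*t > val + 3)) and ((not (t < -3)) -> (2*y < 21 or 8*t >= 34 or (5/4)*y > val + 27/4))
The weakest precondition is (t < -3 -> (2*t < -9 or 24*t >= -110 or acc + (5/4)*t > val + 3)) and ((not (t < -3)) -> (2*y < 21 or 8*t >= 34 or (5/4)*y > val + 27/4)).
Check whether t = -3 implies it.
Countermodel: at the initial state acc = 0, t = -3, val = 7, y = 11, the precondition holds but the weakest precondition fails.
Answer: invalid


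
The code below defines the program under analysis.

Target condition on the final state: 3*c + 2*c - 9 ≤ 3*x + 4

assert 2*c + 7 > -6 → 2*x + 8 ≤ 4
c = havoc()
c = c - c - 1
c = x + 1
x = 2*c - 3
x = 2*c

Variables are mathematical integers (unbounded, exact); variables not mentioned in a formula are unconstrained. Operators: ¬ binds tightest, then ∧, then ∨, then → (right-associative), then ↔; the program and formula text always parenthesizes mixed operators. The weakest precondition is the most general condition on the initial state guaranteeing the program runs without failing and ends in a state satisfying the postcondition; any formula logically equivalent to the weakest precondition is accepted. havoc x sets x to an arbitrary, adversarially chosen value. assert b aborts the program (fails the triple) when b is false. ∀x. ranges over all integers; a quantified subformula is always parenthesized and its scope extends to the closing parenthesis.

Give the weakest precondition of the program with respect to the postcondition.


Working backward. After the program, the postcondition 3*c + 2*c - 9 ≤ 3*x + 4 must hold; in canonical form it is 5*c ≤ 3*x + 13.
Before x := 2*c: c ≥ -13
Before x := 2*c - 3: c ≥ -13
Before c := x + 1: x ≥ -14
Before c := c - c - 1: x ≥ -14
Before havoc c: x ≥ -14
Before assert 2*c + 7 > -6 → 2*x + 8 ≤ 4: (2*c > -13 → 2*x ≤ -4) ∧ x ≥ -14
Answer: WP = (2*c > -13 → 2*x ≤ -4) ∧ x ≥ -14


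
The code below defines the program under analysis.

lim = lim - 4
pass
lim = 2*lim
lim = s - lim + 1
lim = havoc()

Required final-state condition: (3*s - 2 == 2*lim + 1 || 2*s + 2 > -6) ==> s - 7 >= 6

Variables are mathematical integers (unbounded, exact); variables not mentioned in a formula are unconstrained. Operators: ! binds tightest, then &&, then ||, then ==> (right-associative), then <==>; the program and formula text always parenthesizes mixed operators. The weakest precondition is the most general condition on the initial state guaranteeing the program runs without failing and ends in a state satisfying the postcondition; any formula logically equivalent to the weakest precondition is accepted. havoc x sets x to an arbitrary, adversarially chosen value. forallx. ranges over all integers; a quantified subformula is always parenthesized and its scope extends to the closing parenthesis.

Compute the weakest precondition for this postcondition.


Working backward. After the program, the postcondition (3*s - 2 == 2*lim + 1 || 2*s + 2 > -6) ==> s - 7 >= 6 must hold; in canonical form it is (3*s == 2*lim + 3 || 2*s > -8) ==> s >= 13.
Before havoc lim: forall lim_1. ((3*s == 2*lim_1 + 3 || 2*s > -8) ==> s >= 13)
Before lim := s - lim + 1: forall lim_1. ((3*s == 2*lim_1 + 3 || 2*s > -8) ==> s >= 13)
Before lim := 2*lim: forall lim_1. ((3*s == 2*lim_1 + 3 || 2*s > -8) ==> s >= 13)
Before skip: forall lim_1. ((3*s == 2*lim_1 + 3 || 2*s > -8) ==> s >= 13)
Before lim := lim - 4: forall lim_1. ((3*s == 2*lim_1 + 3 || 2*s > -8) ==> s >= 13)
Answer: WP = forall lim_1. ((3*s == 2*lim_1 + 3 || 2*s > -8) ==> s >= 13)


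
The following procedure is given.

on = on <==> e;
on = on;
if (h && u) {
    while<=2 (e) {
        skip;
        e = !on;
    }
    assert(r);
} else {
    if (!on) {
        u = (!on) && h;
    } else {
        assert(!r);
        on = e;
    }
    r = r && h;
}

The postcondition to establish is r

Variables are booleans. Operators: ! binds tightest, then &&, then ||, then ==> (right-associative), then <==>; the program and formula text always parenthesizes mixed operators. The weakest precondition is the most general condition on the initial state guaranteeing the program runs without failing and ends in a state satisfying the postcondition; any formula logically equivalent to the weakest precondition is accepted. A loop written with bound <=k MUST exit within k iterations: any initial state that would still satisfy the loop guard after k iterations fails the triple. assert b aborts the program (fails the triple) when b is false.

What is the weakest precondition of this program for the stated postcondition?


Working backward. After the program, r must hold.
Then branch requires (e ==> (((!on) ==> (on && r)) && (on ==> r))) && ((!e) ==> r); else branch requires ((!on) ==> (r && h)) && (!on).
Before the if: ((h && u) ==> ((e ==> (((!on) ==> (on && r)) && (on ==> r))) && ((!e) ==> r))) && ((!(h && u)) ==> (((!on) ==> (r && h)) && (!on)))
Before on := on: ((h && u) ==> ((e ==> (((!on) ==> (on && r)) && (on ==> r))) && ((!e) ==> r))) && ((!(h && u)) ==> (((!on) ==> (r && h)) && (!on)))
Before on := on <==> e: ((h && u) ==> ((e ==> (((!(on <==> e)) ==> ((on <==> e) && r)) && ((on <==> e) ==> r))) && ((!e) ==> r))) && ((!(h && u)) ==> (((!(on <==> e)) ==> (r && h)) && (!(on <==> e))))
Answer: WP = ((h && u) ==> ((e ==> (((!(on <==> e)) ==> ((on <==> e) && r)) && ((on <==> e) ==> r))) && ((!e) ==> r))) && ((!(h && u)) ==> (((!(on <==> e)) ==> (r && h)) && (!(on <==> e))))


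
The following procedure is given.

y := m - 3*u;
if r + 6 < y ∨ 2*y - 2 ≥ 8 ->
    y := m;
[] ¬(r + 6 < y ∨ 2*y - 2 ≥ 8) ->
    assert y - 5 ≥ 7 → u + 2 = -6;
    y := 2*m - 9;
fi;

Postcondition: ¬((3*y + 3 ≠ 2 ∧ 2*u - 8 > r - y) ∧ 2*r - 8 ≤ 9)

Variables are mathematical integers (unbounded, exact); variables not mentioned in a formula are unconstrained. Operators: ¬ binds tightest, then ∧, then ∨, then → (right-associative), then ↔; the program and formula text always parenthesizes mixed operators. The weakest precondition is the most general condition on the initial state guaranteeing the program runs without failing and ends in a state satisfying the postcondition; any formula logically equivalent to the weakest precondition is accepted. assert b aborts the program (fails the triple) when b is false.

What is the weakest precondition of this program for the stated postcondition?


Working backward. After the program, the postcondition ¬((3*y + 3 ≠ 2 ∧ 2*u - 8 > r - y) ∧ 2*r - 8 ≤ 9) must hold; in canonical form it is ¬(3*y ≠ -1 ∧ 2*u + y > r + 8 ∧ 2*r ≤ 17).
Then branch requires ¬(3*m ≠ -1 ∧ m + 2*u > r + 8 ∧ 2*r ≤ 17); else branch requires (y ≥ 12 → u = -8) ∧ (¬(6*m ≠ 26 ∧ 2*m + 2*u > r + 17 ∧ 2*r ≤ 17)).
Before the if: ((r < y - 6 ∨ 2*y ≥ 10) → (¬(3*m ≠ -1 ∧ m + 2*u > r + 8 ∧ 2*r ≤ 17))) ∧ ((¬(r < y - 6 ∨ 2*y ≥ 10)) → ((y ≥ 12 → u = -8) ∧ (¬(6*m ≠ 26 ∧ 2*m + 2*u > r + 17 ∧ 2*r ≤ 17))))
Before y := m - 3*u: ((r + 3*u < m - 6 ∨ 2*m ≥ 6*u + 10) → (¬(3*m ≠ -1 ∧ m + 2*u > r + 8 ∧ 2*r ≤ 17))) ∧ ((¬(r + 3*u < m - 6 ∨ 2*m ≥ 6*u + 10)) → ((m ≥ 3*u + 12 → u = -8) ∧ (¬(6*m ≠ 26 ∧ 2*m + 2*u > r + 17 ∧ 2*r ≤ 17))))
Answer: WP = ((r + 3*u < m - 6 ∨ 2*m ≥ 6*u + 10) → (¬(3*m ≠ -1 ∧ m + 2*u > r + 8 ∧ 2*r ≤ 17))) ∧ ((¬(r + 3*u < m - 6 ∨ 2*m ≥ 6*u + 10)) → ((m ≥ 3*u + 12 → u = -8) ∧ (¬(6*m ≠ 26 ∧ 2*m + 2*u > r + 17 ∧ 2*r ≤ 17))))


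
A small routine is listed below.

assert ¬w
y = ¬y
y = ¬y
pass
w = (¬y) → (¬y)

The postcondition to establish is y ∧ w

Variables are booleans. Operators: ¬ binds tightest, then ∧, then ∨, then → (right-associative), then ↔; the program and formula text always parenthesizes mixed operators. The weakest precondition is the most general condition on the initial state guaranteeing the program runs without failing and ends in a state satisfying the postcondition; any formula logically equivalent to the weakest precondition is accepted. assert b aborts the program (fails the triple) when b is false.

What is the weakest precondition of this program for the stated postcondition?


Working backward. After the program, y ∧ w must hold.
Before w := (¬y) → (¬y): y
Before skip: y
Before y := ¬y: ¬y
Before y := ¬y: y
Before assert ¬w: (¬w) ∧ y
Answer: WP = (¬w) ∧ y
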